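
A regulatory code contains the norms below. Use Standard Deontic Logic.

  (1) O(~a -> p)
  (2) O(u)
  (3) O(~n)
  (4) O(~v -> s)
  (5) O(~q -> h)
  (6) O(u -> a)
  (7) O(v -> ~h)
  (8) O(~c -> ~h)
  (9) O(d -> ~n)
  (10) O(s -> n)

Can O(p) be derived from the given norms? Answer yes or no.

Premise 1 is O(~a -> p), but O(~a) is not derivable from the premises, so it does not yield O(p).
No other premise forces O(p). An ideal world satisfying every premise can still have p false, so O(p) is not derivable.

No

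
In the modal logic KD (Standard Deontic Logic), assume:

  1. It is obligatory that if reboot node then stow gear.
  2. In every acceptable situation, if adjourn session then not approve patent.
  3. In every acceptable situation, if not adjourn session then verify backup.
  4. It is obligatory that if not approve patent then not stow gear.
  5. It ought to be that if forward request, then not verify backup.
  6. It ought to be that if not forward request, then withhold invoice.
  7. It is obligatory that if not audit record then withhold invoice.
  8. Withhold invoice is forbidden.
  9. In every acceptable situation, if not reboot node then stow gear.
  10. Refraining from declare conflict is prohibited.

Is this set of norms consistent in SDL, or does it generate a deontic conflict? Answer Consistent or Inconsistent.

Inconsistent

Premises 1 and 9 cover both cases: O(reboot_node → stow_gear) and O(¬reboot_node → stow_gear). Since reboot_node ∨ ¬reboot_node is a tautology, O(stow_gear) follows.
Premise 4 is O(¬approve_patent → ¬stow_gear); contrapositively O(stow_gear → approve_patent). Since O(stow_gear) holds, K gives O(approve_patent).
Premise 2 is O(adjourn_session → ¬approve_patent); contrapositively O(approve_patent → ¬adjourn_session). Since O(approve_patent) holds, K gives O(¬adjourn_session).
Premise 3 is O(¬adjourn_session → verify_backup); since O(¬adjourn_session), deontic closure gives O(verify_backup).
Premise 5, O(forward_request → ¬verify_backup), contraposes to O(verify_backup → ¬forward_request); with O(verify_backup) we get O(¬forward_request).
With premise 6, O(¬forward_request → withhold_invoice), the K-axiom yields O(withhold_invoice).
Yet premise 8 is F(withhold_invoice), i.e. O(¬withhold_invoice).
We now have both O(withhold_invoice) and O(¬withhold_invoice) — withhold_invoice is simultaneously obligatory and forbidden, violating the D-axiom.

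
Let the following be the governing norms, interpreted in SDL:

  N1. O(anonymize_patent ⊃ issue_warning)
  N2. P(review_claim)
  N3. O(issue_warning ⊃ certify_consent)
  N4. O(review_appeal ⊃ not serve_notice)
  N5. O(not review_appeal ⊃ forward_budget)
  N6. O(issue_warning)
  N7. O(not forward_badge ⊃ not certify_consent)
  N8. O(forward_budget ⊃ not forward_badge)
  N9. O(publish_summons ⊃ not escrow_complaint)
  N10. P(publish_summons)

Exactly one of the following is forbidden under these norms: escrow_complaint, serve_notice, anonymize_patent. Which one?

serve_notice

From premise 6 we have O(issue_warning).
Premise 3 is O(issue_warning ⊃ certify_consent); since O(issue_warning), deontic closure gives O(certify_consent).
Premise 7 is O(not forward_badge ⊃ not certify_consent); contrapositively O(certify_consent ⊃ forward_badge). Since O(certify_consent) holds, K gives O(forward_badge).
Premise 8 is O(forward_budget ⊃ not forward_badge); contrapositively O(forward_badge ⊃ not forward_budget). Since O(forward_badge) holds, K gives O(not forward_budget).
Premise 5, O(not review_appeal ⊃ forward_budget), contraposes to O(not forward_budget ⊃ review_appeal); with O(not forward_budget) we get O(review_appeal).
Applying K to premise 4 (O(review_appeal ⊃ not serve_notice)) and O(review_appeal) yields O(not serve_notice).
So O(not serve_notice) holds, i.e. serve_notice is forbidden. None of the other listed options is forbidden under the premises.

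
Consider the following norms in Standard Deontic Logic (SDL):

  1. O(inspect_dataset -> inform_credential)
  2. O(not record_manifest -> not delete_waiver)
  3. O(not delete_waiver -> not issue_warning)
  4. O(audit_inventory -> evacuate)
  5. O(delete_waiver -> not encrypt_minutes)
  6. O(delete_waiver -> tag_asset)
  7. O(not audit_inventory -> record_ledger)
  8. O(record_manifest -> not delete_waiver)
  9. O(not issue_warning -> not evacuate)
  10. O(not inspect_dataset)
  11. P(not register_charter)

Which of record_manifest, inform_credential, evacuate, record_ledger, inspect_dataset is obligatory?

record_ledger

Premises 2 and 8 are O(not record_manifest -> not delete_waiver) and O(record_manifest -> not delete_waiver); every ideal world satisfies not record_manifest or record_manifest, so in either case not delete_waiver holds — hence O(not delete_waiver).
Applying K to premise 3 (O(not delete_waiver -> not issue_warning)) and O(not delete_waiver) yields O(not issue_warning).
Applying K to premise 9 (O(not issue_warning -> not evacuate)) and O(not issue_warning) yields O(not evacuate).
Premise 4 is O(audit_inventory -> evacuate); contrapositively O(not evacuate -> not audit_inventory). Since O(not evacuate) holds, K gives O(not audit_inventory).
With premise 7, O(not audit_inventory -> record_ledger), the K-axiom yields O(record_ledger).
So O(record_ledger) holds — record_ledger is obligatory. None of the other listed options is made obligatory by any chain of premises.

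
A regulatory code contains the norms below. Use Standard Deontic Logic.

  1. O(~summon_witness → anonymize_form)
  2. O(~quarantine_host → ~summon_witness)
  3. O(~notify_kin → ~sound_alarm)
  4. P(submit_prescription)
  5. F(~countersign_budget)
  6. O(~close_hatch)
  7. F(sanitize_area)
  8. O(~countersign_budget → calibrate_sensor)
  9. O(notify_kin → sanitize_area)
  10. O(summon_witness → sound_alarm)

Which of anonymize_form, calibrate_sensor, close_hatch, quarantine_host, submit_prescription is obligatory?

Premise 7 is F(sanitize_area), i.e. O(~sanitize_area).
Premise 9 is O(notify_kin → sanitize_area); contrapositively O(~sanitize_area → ~notify_kin). Since O(~sanitize_area) holds, K gives O(~notify_kin).
Premise 3 is O(~notify_kin → ~sound_alarm); since O(~notify_kin), deontic closure gives O(~sound_alarm).
Premise 10, O(summon_witness → sound_alarm), contraposes to O(~sound_alarm → ~summon_witness); with O(~sound_alarm) we get O(~summon_witness).
Premise 1 is O(~summon_witness → anonymize_form); since O(~summon_witness), deontic closure gives O(anonymize_form).
So O(anonymize_form) holds — anonymize_form is obligatory. None of the other listed options is made obligatory by any chain of premises.

anonymize_form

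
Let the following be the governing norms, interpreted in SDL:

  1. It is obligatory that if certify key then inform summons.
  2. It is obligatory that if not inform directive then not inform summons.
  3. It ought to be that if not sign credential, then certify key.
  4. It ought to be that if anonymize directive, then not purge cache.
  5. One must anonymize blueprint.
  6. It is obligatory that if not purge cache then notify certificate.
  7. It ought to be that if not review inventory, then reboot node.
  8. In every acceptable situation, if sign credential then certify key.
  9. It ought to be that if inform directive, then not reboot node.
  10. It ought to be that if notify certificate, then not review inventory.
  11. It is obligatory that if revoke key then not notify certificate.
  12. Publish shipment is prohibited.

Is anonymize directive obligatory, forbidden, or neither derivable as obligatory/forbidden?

Premises 8 and 3 are O(sign_credential → certify_key) and O(¬sign_credential → certify_key); every ideal world satisfies sign_credential or ¬sign_credential, so in either case certify_key holds — hence O(certify_key).
Premise 1 is O(certify_key → inform_summons); since O(certify_key), deontic closure gives O(inform_summons).
The contrapositive of premise 2 (O(¬inform_directive → ¬inform_summons)) is O(inform_summons → inform_directive), and O(inform_summons) is already established, so O(inform_directive).
From O(inform_directive) and premise 9, O(inform_directive → ¬reboot_node), we obtain O(¬reboot_node).
Premise 7, O(¬review_inventory → reboot_node), contraposes to O(¬reboot_node → review_inventory); with O(¬reboot_node) we get O(review_inventory).
Premise 10 is O(notify_certificate → ¬review_inventory); contrapositively O(review_inventory → ¬notify_certificate). Since O(review_inventory) holds, K gives O(¬notify_certificate).
Premise 6 is O(¬purge_cache → notify_certificate); contrapositively O(¬notify_certificate → purge_cache). Since O(¬notify_certificate) holds, K gives O(purge_cache).
Premise 4, O(anonymize_directive → ¬purge_cache), contraposes to O(purge_cache → ¬anonymize_directive); with O(purge_cache) we get O(¬anonymize_directive).
Premises 5, 11, 12 do not contribute to this derivation.
Thus O(¬anonymize_directive), which is F(anonymize_directive): anonymize_directive is forbidden.

Forbidden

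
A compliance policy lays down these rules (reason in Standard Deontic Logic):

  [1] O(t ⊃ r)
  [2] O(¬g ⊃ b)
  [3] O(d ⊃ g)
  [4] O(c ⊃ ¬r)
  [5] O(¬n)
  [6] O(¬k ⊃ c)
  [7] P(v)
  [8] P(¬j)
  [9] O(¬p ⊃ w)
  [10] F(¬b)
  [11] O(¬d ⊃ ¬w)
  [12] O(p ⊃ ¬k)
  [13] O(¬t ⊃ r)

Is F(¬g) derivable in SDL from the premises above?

Yes

Premises 13 and 1 are O(¬t ⊃ r) and O(t ⊃ r); every ideal world satisfies ¬t or t, so in either case r holds — hence O(r).
The contrapositive of premise 4 (O(c ⊃ ¬r)) is O(r ⊃ ¬c), and O(r) is already established, so O(¬c).
Premise 6, O(¬k ⊃ c), contraposes to O(¬c ⊃ k); with O(¬c) we get O(k).
Premise 12, O(p ⊃ ¬k), contraposes to O(k ⊃ ¬p); with O(k) we get O(¬p).
Applying K to premise 9 (O(¬p ⊃ w)) and O(¬p) yields O(w).
Premise 11, O(¬d ⊃ ¬w), contraposes to O(w ⊃ d); with O(w) we get O(d).
Premise 3 is O(d ⊃ g); since O(d), deontic closure gives O(g).
Premises 2, 5, 7, 8, 10 do not contribute to this derivation.
So O(g) holds, i.e. F(¬g). The claim follows.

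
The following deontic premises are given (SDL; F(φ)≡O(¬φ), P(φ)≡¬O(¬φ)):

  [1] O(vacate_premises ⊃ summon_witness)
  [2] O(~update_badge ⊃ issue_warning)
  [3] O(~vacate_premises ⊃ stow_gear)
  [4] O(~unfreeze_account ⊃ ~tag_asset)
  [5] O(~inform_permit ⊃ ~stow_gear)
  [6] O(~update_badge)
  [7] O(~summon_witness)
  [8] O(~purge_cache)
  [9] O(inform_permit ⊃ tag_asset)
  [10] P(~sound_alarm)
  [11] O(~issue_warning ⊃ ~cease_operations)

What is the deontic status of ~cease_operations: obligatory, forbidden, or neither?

Premise 11 is O(~issue_warning ⊃ ~cease_operations), but O(~issue_warning) is not derivable from the premises, so it does not yield O(~cease_operations).
No premise or chain of K-axiom applications forces O(~cease_operations), and none forces O(cease_operations). So ~cease_operations is neither obligatory nor forbidden under these norms.

Neither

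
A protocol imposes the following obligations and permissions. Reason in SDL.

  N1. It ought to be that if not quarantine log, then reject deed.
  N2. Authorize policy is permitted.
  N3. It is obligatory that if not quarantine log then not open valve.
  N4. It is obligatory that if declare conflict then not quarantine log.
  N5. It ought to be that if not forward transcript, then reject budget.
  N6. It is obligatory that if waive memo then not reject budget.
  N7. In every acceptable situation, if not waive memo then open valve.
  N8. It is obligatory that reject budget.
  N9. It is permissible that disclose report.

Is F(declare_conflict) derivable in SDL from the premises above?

Yes

Premise 8 states O(reject_budget) outright.
Premise 6, O(waive_memo → ¬reject_budget), contraposes to O(reject_budget → ¬waive_memo); with O(reject_budget) we get O(¬waive_memo).
Applying K to premise 7 (O(¬waive_memo → open_valve)) and O(¬waive_memo) yields O(open_valve).
Premise 3 is O(¬quarantine_log → ¬open_valve); contrapositively O(open_valve → quarantine_log). Since O(open_valve) holds, K gives O(quarantine_log).
The contrapositive of premise 4 (O(declare_conflict → ¬quarantine_log)) is O(quarantine_log → ¬declare_conflict), and O(quarantine_log) is already established, so O(¬declare_conflict).
Premises 1, 2, 5, 9 do not contribute to this derivation.
So O(¬declare_conflict) holds, i.e. F(declare_conflict). The claim follows.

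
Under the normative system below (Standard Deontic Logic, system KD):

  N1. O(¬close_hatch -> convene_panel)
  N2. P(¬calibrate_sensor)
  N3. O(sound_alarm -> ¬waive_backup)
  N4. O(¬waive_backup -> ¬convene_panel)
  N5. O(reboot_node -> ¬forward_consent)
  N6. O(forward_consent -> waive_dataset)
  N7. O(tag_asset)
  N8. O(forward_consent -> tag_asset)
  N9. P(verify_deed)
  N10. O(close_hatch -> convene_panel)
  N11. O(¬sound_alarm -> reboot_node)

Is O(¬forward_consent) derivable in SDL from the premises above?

Yes

By case analysis on ¬close_hatch: premise 1 gives O(¬close_hatch -> convene_panel) and premise 10 gives O(close_hatch -> convene_panel), so O(convene_panel) either way.
Premise 4 is O(¬waive_backup -> ¬convene_panel); contrapositively O(convene_panel -> waive_backup). Since O(convene_panel) holds, K gives O(waive_backup).
The contrapositive of premise 3 (O(sound_alarm -> ¬waive_backup)) is O(waive_backup -> ¬sound_alarm), and O(waive_backup) is already established, so O(¬sound_alarm).
From O(¬sound_alarm) and premise 11, O(¬sound_alarm -> reboot_node), we obtain O(reboot_node).
Premise 5 is O(reboot_node -> ¬forward_consent); since O(reboot_node), deontic closure gives O(¬forward_consent).
Premises 2, 6, 7, 8, 9 do not contribute to this derivation.
So O(¬forward_consent) follows.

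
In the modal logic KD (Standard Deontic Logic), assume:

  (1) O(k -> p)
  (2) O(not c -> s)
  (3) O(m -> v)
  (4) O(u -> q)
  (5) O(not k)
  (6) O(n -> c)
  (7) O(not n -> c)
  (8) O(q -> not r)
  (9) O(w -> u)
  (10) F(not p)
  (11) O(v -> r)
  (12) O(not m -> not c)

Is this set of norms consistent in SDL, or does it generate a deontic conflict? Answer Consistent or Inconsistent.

Consistent

Premise 1 is O(k -> p); even if O(p) held, inferring O(k) would be affirming the consequent — invalid.
So O(k) is not derivable, and the apparent clash with O(not k) does not arise.
A world satisfying every obligation exists (e.g. c=true, k=false, m=true, n=false, p=true, q=false, r=true, s=false, u=false, v=true, w=false); no atom is both obligatory and forbidden, so the set is consistent.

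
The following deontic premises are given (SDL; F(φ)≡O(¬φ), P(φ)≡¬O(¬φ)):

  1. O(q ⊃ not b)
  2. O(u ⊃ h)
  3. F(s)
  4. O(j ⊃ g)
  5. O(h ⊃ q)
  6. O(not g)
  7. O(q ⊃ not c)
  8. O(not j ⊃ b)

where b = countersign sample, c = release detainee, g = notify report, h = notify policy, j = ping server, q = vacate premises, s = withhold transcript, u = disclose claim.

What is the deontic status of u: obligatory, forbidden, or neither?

From premise 6 we have O(not g).
Premise 4, O(j ⊃ g), contraposes to O(not g ⊃ not j); with O(not g) we get O(not j).
With premise 8, O(not j ⊃ b), the K-axiom yields O(b).
Premise 1 is O(q ⊃ not b); contrapositively O(b ⊃ not q). Since O(b) holds, K gives O(not q).
Premise 5 is O(h ⊃ q); contrapositively O(not q ⊃ not h). Since O(not q) holds, K gives O(not h).
The contrapositive of premise 2 (O(u ⊃ h)) is O(not h ⊃ not u), and O(not h) is already established, so O(not u).
Premises 3, 7 do not contribute to this derivation.
Thus O(not u), which is F(u): u is forbidden.

Forbidden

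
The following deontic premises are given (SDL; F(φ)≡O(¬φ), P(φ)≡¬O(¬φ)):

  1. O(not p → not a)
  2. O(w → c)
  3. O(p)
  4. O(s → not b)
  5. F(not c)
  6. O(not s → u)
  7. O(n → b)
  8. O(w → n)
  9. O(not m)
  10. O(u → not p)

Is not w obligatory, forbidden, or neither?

Obligatory

Premise 3 states O(p) outright.
Premise 10 is O(u → not p); contrapositively O(p → not u). Since O(p) holds, K gives O(not u).
The contrapositive of premise 6 (O(not s → u)) is O(not u → s), and O(not u) is already established, so O(s).
Premise 4 is O(s → not b); since O(s), deontic closure gives O(not b).
The contrapositive of premise 7 (O(n → b)) is O(not b → not n), and O(not b) is already established, so O(not n).
Premise 8 is O(w → n); contrapositively O(not n → not w). Since O(not n) holds, K gives O(not w).
Premises 1, 2, 5, 9 do not contribute to this derivation.
Hence not w is obligatory.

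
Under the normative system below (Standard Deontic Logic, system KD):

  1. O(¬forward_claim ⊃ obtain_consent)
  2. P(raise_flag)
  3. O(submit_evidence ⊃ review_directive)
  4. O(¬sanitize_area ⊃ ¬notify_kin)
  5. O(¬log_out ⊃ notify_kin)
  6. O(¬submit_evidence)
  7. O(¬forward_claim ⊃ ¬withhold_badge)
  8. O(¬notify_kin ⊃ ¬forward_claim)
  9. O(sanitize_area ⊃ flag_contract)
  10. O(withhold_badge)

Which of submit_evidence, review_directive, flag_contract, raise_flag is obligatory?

flag_contract

From premise 10 we have O(withhold_badge).
Premise 7 is O(¬forward_claim ⊃ ¬withhold_badge); contrapositively O(withhold_badge ⊃ forward_claim). Since O(withhold_badge) holds, K gives O(forward_claim).
The contrapositive of premise 8 (O(¬notify_kin ⊃ ¬forward_claim)) is O(forward_claim ⊃ notify_kin), and O(forward_claim) is already established, so O(notify_kin).
Premise 4, O(¬sanitize_area ⊃ ¬notify_kin), contraposes to O(notify_kin ⊃ sanitize_area); with O(notify_kin) we get O(sanitize_area).
Premise 9 is O(sanitize_area ⊃ flag_contract); since O(sanitize_area), deontic closure gives O(flag_contract).
So O(flag_contract) holds — flag_contract is obligatory. None of the other listed options is made obligatory by any chain of premises.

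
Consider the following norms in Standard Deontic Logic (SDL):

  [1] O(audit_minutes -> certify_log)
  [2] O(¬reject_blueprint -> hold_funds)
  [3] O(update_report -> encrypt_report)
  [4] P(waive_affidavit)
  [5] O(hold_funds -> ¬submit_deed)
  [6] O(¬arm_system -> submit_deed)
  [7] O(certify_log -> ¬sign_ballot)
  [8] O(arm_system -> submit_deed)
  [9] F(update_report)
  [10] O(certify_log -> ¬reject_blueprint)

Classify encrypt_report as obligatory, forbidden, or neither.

Neither

Premise 3 is O(update_report -> encrypt_report), but O(update_report) is not derivable from the premises, so it does not yield O(encrypt_report).
No premise or chain of K-axiom applications forces O(encrypt_report), and none forces O(¬encrypt_report). So encrypt_report is neither obligatory nor forbidden under these norms.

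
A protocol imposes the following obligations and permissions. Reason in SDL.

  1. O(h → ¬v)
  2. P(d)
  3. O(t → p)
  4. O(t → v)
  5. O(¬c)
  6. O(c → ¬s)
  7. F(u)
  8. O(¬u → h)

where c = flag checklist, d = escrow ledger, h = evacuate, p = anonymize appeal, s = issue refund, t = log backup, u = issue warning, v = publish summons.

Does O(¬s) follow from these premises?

No

Premise 6 is O(c → ¬s), but O(c) is not derivable from the premises, so it does not yield O(¬s).
No other premise forces O(¬s). An ideal world satisfying every premise can still have ¬s false, so O(¬s) is not derivable.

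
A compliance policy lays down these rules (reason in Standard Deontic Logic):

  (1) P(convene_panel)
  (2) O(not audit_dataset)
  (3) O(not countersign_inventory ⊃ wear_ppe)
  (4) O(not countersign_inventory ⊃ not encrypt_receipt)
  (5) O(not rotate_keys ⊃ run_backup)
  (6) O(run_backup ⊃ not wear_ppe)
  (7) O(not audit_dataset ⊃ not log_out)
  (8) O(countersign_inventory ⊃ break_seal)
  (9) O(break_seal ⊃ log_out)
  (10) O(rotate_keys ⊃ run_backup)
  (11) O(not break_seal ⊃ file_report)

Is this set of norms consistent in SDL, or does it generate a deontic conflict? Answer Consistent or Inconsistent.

Inconsistent

Premises 10 and 5 are O(rotate_keys ⊃ run_backup) and O(not rotate_keys ⊃ run_backup); every ideal world satisfies rotate_keys or not rotate_keys, so in either case run_backup holds — hence O(run_backup).
Applying K to premise 6 (O(run_backup ⊃ not wear_ppe)) and O(run_backup) yields O(not wear_ppe).
The contrapositive of premise 3 (O(not countersign_inventory ⊃ wear_ppe)) is O(not wear_ppe ⊃ countersign_inventory), and O(not wear_ppe) is already established, so O(countersign_inventory).
With premise 8, O(countersign_inventory ⊃ break_seal), the K-axiom yields O(break_seal).
From O(break_seal) and premise 9, O(break_seal ⊃ log_out), we obtain O(log_out).
Premise 7 is O(not audit_dataset ⊃ not log_out); contrapositively O(log_out ⊃ audit_dataset). Since O(log_out) holds, K gives O(audit_dataset).
However, premise 2 gives O(not audit_dataset).
We now have both O(audit_dataset) and O(not audit_dataset) — audit_dataset is simultaneously obligatory and forbidden, violating the D-axiom.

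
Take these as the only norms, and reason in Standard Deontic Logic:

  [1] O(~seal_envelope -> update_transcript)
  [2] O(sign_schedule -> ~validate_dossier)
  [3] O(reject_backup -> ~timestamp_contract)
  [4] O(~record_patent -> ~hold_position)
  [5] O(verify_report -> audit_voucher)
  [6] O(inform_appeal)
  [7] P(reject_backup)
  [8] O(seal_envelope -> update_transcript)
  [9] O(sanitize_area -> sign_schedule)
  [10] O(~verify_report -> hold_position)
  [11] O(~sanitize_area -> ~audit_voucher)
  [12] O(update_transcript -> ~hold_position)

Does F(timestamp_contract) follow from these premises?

No

Premise 3 is O(reject_backup -> ~timestamp_contract), but O(reject_backup) is not derivable from the premises (the permission P(reject_backup) asserts only ~O(~reject_backup), not O(reject_backup)), so it does not yield O(~timestamp_contract).
No other premise forces O(~timestamp_contract). An ideal world satisfying every premise can still have timestamp_contract true, so F(timestamp_contract) is not derivable.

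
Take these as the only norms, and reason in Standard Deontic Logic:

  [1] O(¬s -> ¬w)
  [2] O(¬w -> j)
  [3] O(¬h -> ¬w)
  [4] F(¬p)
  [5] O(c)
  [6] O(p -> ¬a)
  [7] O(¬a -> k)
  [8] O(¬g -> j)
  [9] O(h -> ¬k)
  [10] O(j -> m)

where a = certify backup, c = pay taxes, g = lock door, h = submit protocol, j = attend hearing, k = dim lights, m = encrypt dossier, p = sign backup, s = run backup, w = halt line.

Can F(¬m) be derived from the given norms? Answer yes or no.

Yes

Premise 4, F(¬p), is equivalent to O(p).
Premise 6 is O(p -> ¬a); since O(p), deontic closure gives O(¬a).
Applying K to premise 7 (O(¬a -> k)) and O(¬a) yields O(k).
The contrapositive of premise 9 (O(h -> ¬k)) is O(k -> ¬h), and O(k) is already established, so O(¬h).
From O(¬h) and premise 3, O(¬h -> ¬w), we obtain O(¬w).
Premise 2 is O(¬w -> j); since O(¬w), deontic closure gives O(j).
From O(j) and premise 10, O(j -> m), we obtain O(m).
Premises 1, 5, 8 do not contribute to this derivation.
So O(m) holds, i.e. F(¬m). The claim follows.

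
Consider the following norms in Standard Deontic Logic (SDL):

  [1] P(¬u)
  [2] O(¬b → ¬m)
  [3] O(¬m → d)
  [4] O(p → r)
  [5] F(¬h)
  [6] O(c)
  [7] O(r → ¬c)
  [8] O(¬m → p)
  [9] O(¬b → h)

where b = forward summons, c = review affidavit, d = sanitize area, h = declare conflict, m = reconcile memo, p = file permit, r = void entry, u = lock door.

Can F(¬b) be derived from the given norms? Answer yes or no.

Premise 6 states O(c) outright.
Premise 7 is O(r → ¬c); contrapositively O(c → ¬r). Since O(c) holds, K gives O(¬r).
Premise 4 is O(p → r); contrapositively O(¬r → ¬p). Since O(¬r) holds, K gives O(¬p).
Premise 8, O(¬m → p), contraposes to O(¬p → m); with O(¬p) we get O(m).
Premise 2, O(¬b → ¬m), contraposes to O(m → b); with O(m) we get O(b).
Premises 1, 3, 5, 9 do not contribute to this derivation.
So O(b) holds, i.e. F(¬b). The claim follows.

Yes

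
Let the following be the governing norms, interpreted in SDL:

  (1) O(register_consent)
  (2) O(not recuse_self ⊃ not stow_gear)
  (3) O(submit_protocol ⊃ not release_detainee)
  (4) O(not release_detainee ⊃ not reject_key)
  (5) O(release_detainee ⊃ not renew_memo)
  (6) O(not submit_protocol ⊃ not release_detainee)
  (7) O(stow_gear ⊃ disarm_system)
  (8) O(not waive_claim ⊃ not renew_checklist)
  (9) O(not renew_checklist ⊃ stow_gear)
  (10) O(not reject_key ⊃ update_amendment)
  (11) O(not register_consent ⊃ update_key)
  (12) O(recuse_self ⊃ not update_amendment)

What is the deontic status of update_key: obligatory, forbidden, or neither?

Neither

Premise 11 is O(not register_consent ⊃ update_key), but O(not register_consent) is not derivable from the premises, so it does not yield O(update_key).
No premise or chain of K-axiom applications forces O(update_key), and none forces O(not update_key). So update_key is neither obligatory nor forbidden under these norms.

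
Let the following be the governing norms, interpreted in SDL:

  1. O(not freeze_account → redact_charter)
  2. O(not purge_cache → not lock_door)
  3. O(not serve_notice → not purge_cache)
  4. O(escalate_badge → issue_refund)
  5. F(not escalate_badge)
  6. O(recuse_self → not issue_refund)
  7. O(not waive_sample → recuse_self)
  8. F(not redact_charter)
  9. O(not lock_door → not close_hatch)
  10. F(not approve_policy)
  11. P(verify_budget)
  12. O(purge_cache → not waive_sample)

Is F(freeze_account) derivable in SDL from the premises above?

No

Premise 1 is O(not freeze_account → redact_charter); even if O(redact_charter) held, inferring O(not freeze_account) would be affirming the consequent — invalid.
No other premise forces O(not freeze_account). An ideal world satisfying every premise can still have freeze_account true, so F(freeze_account) is not derivable.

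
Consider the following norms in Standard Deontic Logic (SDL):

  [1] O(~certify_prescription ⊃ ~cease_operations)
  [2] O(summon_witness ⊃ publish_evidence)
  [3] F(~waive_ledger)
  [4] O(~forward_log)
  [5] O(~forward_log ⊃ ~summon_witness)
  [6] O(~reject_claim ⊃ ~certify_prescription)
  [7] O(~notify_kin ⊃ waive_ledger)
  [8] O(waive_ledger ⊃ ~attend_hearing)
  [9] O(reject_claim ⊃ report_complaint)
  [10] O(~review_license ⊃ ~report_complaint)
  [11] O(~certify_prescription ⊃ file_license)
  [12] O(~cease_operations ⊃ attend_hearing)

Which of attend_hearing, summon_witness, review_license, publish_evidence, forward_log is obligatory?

review_license

F(~waive_ledger) at premise 3 means O(waive_ledger).
Premise 8 is O(waive_ledger ⊃ ~attend_hearing); since O(waive_ledger), deontic closure gives O(~attend_hearing).
Premise 12, O(~cease_operations ⊃ attend_hearing), contraposes to O(~attend_hearing ⊃ cease_operations); with O(~attend_hearing) we get O(cease_operations).
The contrapositive of premise 1 (O(~certify_prescription ⊃ ~cease_operations)) is O(cease_operations ⊃ certify_prescription), and O(cease_operations) is already established, so O(certify_prescription).
The contrapositive of premise 6 (O(~reject_claim ⊃ ~certify_prescription)) is O(certify_prescription ⊃ reject_claim), and O(certify_prescription) is already established, so O(reject_claim).
Applying K to premise 9 (O(reject_claim ⊃ report_complaint)) and O(reject_claim) yields O(report_complaint).
The contrapositive of premise 10 (O(~review_license ⊃ ~report_complaint)) is O(report_complaint ⊃ review_license), and O(report_complaint) is already established, so O(review_license).
So O(review_license) holds — review_license is obligatory. None of the other listed options is made obligatory by any chain of premises.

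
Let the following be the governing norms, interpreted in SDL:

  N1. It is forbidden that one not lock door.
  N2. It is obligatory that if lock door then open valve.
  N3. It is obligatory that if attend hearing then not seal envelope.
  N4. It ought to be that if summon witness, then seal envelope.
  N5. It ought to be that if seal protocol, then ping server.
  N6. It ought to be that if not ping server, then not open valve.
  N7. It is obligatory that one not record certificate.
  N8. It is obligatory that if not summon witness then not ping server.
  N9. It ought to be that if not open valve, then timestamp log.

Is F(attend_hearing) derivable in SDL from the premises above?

Premise 1 is F(¬lock_door), i.e. O(lock_door).
Applying K to premise 2 (O(lock_door → open_valve)) and O(lock_door) yields O(open_valve).
Premise 6, O(¬ping_server → ¬open_valve), contraposes to O(open_valve → ping_server); with O(open_valve) we get O(ping_server).
The contrapositive of premise 8 (O(¬summon_witness → ¬ping_server)) is O(ping_server → summon_witness), and O(ping_server) is already established, so O(summon_witness).
Premise 4 is O(summon_witness → seal_envelope); since O(summon_witness), deontic closure gives O(seal_envelope).
Premise 3, O(attend_hearing → ¬seal_envelope), contraposes to O(seal_envelope → ¬attend_hearing); with O(seal_envelope) we get O(¬attend_hearing).
Premises 5, 7, 9 do not contribute to this derivation.
So O(¬attend_hearing) holds, i.e. F(attend_hearing). The claim follows.

Yes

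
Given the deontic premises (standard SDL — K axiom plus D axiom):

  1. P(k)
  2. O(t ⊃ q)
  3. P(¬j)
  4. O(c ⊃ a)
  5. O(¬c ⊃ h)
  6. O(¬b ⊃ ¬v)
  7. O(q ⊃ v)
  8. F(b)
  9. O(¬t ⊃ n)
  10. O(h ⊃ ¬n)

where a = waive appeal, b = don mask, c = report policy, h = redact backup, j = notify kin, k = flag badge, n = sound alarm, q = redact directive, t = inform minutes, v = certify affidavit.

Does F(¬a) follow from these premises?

Premise 8 is F(b), i.e. O(¬b).
With premise 6, O(¬b ⊃ ¬v), the K-axiom yields O(¬v).
The contrapositive of premise 7 (O(q ⊃ v)) is O(¬v ⊃ ¬q), and O(¬v) is already established, so O(¬q).
Premise 2 is O(t ⊃ q); contrapositively O(¬q ⊃ ¬t). Since O(¬q) holds, K gives O(¬t).
With premise 9, O(¬t ⊃ n), the K-axiom yields O(n).
The contrapositive of premise 10 (O(h ⊃ ¬n)) is O(n ⊃ ¬h), and O(n) is already established, so O(¬h).
Premise 5, O(¬c ⊃ h), contraposes to O(¬h ⊃ c); with O(¬h) we get O(c).
Premise 4 is O(c ⊃ a); since O(c), deontic closure gives O(a).
Premises 1, 3 do not contribute to this derivation.
So O(a) holds, i.e. F(¬a). The claim follows.

Yes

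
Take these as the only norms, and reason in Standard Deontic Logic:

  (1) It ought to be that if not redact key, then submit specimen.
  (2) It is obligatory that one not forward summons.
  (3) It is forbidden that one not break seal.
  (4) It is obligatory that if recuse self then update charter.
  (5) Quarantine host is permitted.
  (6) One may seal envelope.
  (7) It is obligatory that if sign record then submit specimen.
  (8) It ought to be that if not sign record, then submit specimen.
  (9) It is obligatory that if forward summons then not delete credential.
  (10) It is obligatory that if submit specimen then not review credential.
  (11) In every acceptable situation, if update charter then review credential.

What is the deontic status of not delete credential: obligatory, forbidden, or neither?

Neither

Premise 9 is O(forward_summons → ¬delete_credential), but O(forward_summons) is not derivable from the premises, so it does not yield O(¬delete_credential).
No premise or chain of K-axiom applications forces O(¬delete_credential), and none forces O(delete_credential). So ¬delete_credential is neither obligatory nor forbidden under these norms.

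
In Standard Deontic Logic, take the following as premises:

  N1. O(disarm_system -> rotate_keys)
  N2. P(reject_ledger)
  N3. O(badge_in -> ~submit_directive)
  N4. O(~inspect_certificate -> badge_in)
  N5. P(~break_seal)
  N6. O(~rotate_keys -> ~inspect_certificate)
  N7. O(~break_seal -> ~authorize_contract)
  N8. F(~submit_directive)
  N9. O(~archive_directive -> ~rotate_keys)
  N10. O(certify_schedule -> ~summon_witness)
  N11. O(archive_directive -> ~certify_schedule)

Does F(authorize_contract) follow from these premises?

No

Premise 7 is O(~break_seal -> ~authorize_contract), but O(~break_seal) is not derivable from the premises (the permission P(~break_seal) asserts only ~O(break_seal), not O(~break_seal)), so it does not yield O(~authorize_contract).
No other premise forces O(~authorize_contract). An ideal world satisfying every premise can still have authorize_contract true, so F(authorize_contract) is not derivable.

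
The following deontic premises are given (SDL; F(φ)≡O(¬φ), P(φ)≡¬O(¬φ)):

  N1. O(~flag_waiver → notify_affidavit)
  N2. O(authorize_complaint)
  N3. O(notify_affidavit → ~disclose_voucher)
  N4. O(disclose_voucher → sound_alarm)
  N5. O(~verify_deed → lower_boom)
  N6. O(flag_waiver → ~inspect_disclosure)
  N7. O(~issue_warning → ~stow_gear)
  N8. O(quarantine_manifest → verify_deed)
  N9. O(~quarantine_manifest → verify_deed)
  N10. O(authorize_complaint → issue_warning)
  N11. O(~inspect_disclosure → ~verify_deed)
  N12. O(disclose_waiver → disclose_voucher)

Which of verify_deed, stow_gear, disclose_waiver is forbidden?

disclose_waiver

Premises 9 and 8 are O(~quarantine_manifest → verify_deed) and O(quarantine_manifest → verify_deed); every ideal world satisfies ~quarantine_manifest or quarantine_manifest, so in either case verify_deed holds — hence O(verify_deed).
The contrapositive of premise 11 (O(~inspect_disclosure → ~verify_deed)) is O(verify_deed → inspect_disclosure), and O(verify_deed) is already established, so O(inspect_disclosure).
Premise 6 is O(flag_waiver → ~inspect_disclosure); contrapositively O(inspect_disclosure → ~flag_waiver). Since O(inspect_disclosure) holds, K gives O(~flag_waiver).
Premise 1 is O(~flag_waiver → notify_affidavit); since O(~flag_waiver), deontic closure gives O(notify_affidavit).
With premise 3, O(notify_affidavit → ~disclose_voucher), the K-axiom yields O(~disclose_voucher).
Premise 12 is O(disclose_waiver → disclose_voucher); contrapositively O(~disclose_voucher → ~disclose_waiver). Since O(~disclose_voucher) holds, K gives O(~disclose_waiver).
So O(~disclose_waiver) holds, i.e. disclose_waiver is forbidden. None of the other listed options is forbidden under the premises.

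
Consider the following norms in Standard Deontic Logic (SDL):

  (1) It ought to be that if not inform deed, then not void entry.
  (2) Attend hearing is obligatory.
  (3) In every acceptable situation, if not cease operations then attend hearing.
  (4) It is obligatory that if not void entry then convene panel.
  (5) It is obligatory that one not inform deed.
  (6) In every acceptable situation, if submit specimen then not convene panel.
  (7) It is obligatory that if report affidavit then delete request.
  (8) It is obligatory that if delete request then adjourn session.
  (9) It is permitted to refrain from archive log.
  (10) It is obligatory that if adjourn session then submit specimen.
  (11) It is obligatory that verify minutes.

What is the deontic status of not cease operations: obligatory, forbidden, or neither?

Neither

Premise 3 is O(¬cease_operations → attend_hearing); even if O(attend_hearing) held, inferring O(¬cease_operations) would be affirming the consequent — invalid.
No premise or chain of K-axiom applications forces O(¬cease_operations), and none forces O(cease_operations). So ¬cease_operations is neither obligatory nor forbidden under these norms.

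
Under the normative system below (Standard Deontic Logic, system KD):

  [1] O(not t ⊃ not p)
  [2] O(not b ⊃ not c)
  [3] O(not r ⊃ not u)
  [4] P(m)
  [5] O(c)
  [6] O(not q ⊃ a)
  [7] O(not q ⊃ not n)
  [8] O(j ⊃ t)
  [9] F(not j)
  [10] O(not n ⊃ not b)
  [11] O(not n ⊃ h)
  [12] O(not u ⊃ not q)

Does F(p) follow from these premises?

No

Premise 1 is O(not t ⊃ not p), but O(not t) is not derivable from the premises, so it does not yield O(not p).
No other premise forces O(not p). An ideal world satisfying every premise can still have p true, so F(p) is not derivable.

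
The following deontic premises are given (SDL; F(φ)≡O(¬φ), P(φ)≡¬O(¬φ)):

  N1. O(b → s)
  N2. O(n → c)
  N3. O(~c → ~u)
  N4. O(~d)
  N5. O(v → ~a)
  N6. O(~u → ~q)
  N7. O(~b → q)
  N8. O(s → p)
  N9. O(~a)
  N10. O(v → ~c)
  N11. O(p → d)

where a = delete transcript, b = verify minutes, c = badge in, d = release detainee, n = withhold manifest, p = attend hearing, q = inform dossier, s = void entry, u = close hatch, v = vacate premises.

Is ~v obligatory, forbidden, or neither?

Obligatory

From premise 4 we have O(~d).
The contrapositive of premise 11 (O(p → d)) is O(~d → ~p), and O(~d) is already established, so O(~p).
The contrapositive of premise 8 (O(s → p)) is O(~p → ~s), and O(~p) is already established, so O(~s).
The contrapositive of premise 1 (O(b → s)) is O(~s → ~b), and O(~s) is already established, so O(~b).
Applying K to premise 7 (O(~b → q)) and O(~b) yields O(q).
The contrapositive of premise 6 (O(~u → ~q)) is O(q → u), and O(q) is already established, so O(u).
The contrapositive of premise 3 (O(~c → ~u)) is O(u → c), and O(u) is already established, so O(c).
Premise 10, O(v → ~c), contraposes to O(c → ~v); with O(c) we get O(~v).
Premises 2, 5, 9 do not contribute to this derivation.
Hence ~v is obligatory.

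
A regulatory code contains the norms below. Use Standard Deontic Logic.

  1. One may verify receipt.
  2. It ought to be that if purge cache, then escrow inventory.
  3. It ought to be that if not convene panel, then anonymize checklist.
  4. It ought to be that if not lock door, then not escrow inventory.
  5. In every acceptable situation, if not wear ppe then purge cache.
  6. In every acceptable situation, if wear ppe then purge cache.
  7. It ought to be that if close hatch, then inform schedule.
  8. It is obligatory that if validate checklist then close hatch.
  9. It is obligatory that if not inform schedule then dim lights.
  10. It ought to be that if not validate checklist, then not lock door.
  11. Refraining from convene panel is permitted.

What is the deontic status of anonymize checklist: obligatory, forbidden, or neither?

Neither

Premise 3 is O(¬convene_panel → anonymize_checklist), but O(¬convene_panel) is not derivable from the premises (the permission P(¬convene_panel) asserts only ¬O(convene_panel), not O(¬convene_panel)), so it does not yield O(anonymize_checklist).
No premise or chain of K-axiom applications forces O(anonymize_checklist), and none forces O(¬anonymize_checklist). So anonymize_checklist is neither obligatory nor forbidden under these norms.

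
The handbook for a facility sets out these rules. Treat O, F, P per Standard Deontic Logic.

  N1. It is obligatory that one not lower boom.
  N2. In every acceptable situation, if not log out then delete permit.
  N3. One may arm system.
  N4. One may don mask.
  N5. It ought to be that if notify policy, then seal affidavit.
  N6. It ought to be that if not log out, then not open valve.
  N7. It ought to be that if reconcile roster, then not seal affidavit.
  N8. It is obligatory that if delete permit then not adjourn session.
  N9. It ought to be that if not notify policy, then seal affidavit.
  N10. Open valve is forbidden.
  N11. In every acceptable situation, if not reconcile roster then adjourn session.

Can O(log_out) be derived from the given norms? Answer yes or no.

Yes

Premises 9 and 5 are O(¬notify_policy → seal_affidavit) and O(notify_policy → seal_affidavit); every ideal world satisfies ¬notify_policy or notify_policy, so in either case seal_affidavit holds — hence O(seal_affidavit).
Premise 7 is O(reconcile_roster → ¬seal_affidavit); contrapositively O(seal_affidavit → ¬reconcile_roster). Since O(seal_affidavit) holds, K gives O(¬reconcile_roster).
Applying K to premise 11 (O(¬reconcile_roster → adjourn_session)) and O(¬reconcile_roster) yields O(adjourn_session).
Premise 8, O(delete_permit → ¬adjourn_session), contraposes to O(adjourn_session → ¬delete_permit); with O(adjourn_session) we get O(¬delete_permit).
The contrapositive of premise 2 (O(¬log_out → delete_permit)) is O(¬delete_permit → log_out), and O(¬delete_permit) is already established, so O(log_out).
Premises 1, 3, 4, 6, 10 do not contribute to this derivation.
So O(log_out) follows.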